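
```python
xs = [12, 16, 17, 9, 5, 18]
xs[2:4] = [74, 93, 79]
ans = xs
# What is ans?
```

xs starts as [12, 16, 17, 9, 5, 18] (length 6). The slice xs[2:4] covers indices [2, 3] with values [17, 9]. Replacing that slice with [74, 93, 79] (different length) produces [12, 16, 74, 93, 79, 5, 18].

[12, 16, 74, 93, 79, 5, 18]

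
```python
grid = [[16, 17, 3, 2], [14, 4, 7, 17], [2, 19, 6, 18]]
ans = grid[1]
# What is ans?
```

grid has 3 rows. Row 1 is [14, 4, 7, 17].

[14, 4, 7, 17]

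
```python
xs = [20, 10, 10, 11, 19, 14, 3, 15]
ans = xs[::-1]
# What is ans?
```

xs has length 8. The slice xs[::-1] selects indices [7, 6, 5, 4, 3, 2, 1, 0] (7->15, 6->3, 5->14, 4->19, 3->11, 2->10, 1->10, 0->20), giving [15, 3, 14, 19, 11, 10, 10, 20].

[15, 3, 14, 19, 11, 10, 10, 20]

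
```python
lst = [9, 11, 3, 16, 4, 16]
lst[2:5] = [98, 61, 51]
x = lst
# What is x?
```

lst starts as [9, 11, 3, 16, 4, 16] (length 6). The slice lst[2:5] covers indices [2, 3, 4] with values [3, 16, 4]. Replacing that slice with [98, 61, 51] (same length) produces [9, 11, 98, 61, 51, 16].

[9, 11, 98, 61, 51, 16]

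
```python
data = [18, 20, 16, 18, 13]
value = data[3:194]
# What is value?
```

data has length 5. The slice data[3:194] selects indices [3, 4] (3->18, 4->13), giving [18, 13].

[18, 13]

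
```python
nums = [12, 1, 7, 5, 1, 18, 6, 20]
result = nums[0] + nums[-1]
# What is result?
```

nums has length 8. nums[0] = 12.
nums has length 8. Negative index -1 maps to positive index 8 + (-1) = 7. nums[7] = 20.
Sum: 12 + 20 = 32.

32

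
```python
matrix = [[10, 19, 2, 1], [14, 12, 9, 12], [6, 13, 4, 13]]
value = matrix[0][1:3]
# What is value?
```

matrix[0] = [10, 19, 2, 1]. matrix[0] has length 4. The slice matrix[0][1:3] selects indices [1, 2] (1->19, 2->2), giving [19, 2].

[19, 2]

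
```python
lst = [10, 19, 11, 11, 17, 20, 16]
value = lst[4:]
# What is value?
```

lst has length 7. The slice lst[4:] selects indices [4, 5, 6] (4->17, 5->20, 6->16), giving [17, 20, 16].

[17, 20, 16]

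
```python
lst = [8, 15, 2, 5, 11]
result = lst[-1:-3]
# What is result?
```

lst has length 5. The slice lst[-1:-3] resolves to an empty index range, so the result is [].

[]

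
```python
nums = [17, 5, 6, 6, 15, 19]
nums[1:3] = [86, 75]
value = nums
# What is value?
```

nums starts as [17, 5, 6, 6, 15, 19] (length 6). The slice nums[1:3] covers indices [1, 2] with values [5, 6]. Replacing that slice with [86, 75] (same length) produces [17, 86, 75, 6, 15, 19].

[17, 86, 75, 6, 15, 19]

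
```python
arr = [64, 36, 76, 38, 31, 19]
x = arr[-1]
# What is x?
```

arr has length 6. Negative index -1 maps to positive index 6 + (-1) = 5. arr[5] = 19.

19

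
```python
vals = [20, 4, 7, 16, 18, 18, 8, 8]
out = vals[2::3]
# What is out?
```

vals has length 8. The slice vals[2::3] selects indices [2, 5] (2->7, 5->18), giving [7, 18].

[7, 18]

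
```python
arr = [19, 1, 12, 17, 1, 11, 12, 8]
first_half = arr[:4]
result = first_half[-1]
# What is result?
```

arr has length 8. The slice arr[:4] selects indices [0, 1, 2, 3] (0->19, 1->1, 2->12, 3->17), giving [19, 1, 12, 17]. So first_half = [19, 1, 12, 17]. Then first_half[-1] = 17.

17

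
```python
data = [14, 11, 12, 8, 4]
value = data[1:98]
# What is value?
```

data has length 5. The slice data[1:98] selects indices [1, 2, 3, 4] (1->11, 2->12, 3->8, 4->4), giving [11, 12, 8, 4].

[11, 12, 8, 4]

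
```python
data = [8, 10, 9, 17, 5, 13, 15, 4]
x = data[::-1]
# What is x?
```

data has length 8. The slice data[::-1] selects indices [7, 6, 5, 4, 3, 2, 1, 0] (7->4, 6->15, 5->13, 4->5, 3->17, 2->9, 1->10, 0->8), giving [4, 15, 13, 5, 17, 9, 10, 8].

[4, 15, 13, 5, 17, 9, 10, 8]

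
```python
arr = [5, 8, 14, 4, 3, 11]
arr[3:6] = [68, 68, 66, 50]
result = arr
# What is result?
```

arr starts as [5, 8, 14, 4, 3, 11] (length 6). The slice arr[3:6] covers indices [3, 4, 5] with values [4, 3, 11]. Replacing that slice with [68, 68, 66, 50] (different length) produces [5, 8, 14, 68, 68, 66, 50].

[5, 8, 14, 68, 68, 66, 50]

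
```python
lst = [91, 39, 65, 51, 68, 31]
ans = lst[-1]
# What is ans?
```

lst has length 6. Negative index -1 maps to positive index 6 + (-1) = 5. lst[5] = 31.

31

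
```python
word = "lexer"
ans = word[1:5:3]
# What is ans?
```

word has length 5. The slice word[1:5:3] selects indices [1, 4] (1->'e', 4->'r'), giving 'er'.

'er'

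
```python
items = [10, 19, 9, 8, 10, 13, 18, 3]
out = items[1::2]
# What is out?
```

items has length 8. The slice items[1::2] selects indices [1, 3, 5, 7] (1->19, 3->8, 5->13, 7->3), giving [19, 8, 13, 3].

[19, 8, 13, 3]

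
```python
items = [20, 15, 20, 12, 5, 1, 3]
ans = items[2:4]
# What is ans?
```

items has length 7. The slice items[2:4] selects indices [2, 3] (2->20, 3->12), giving [20, 12].

[20, 12]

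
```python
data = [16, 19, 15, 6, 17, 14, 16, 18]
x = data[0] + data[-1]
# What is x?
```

data has length 8. data[0] = 16.
data has length 8. Negative index -1 maps to positive index 8 + (-1) = 7. data[7] = 18.
Sum: 16 + 18 = 34.

34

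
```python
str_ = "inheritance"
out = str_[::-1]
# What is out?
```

str_ has length 11. The slice str_[::-1] selects indices [10, 9, 8, 7, 6, 5, 4, 3, 2, 1, 0] (10->'e', 9->'c', 8->'n', 7->'a', 6->'t', 5->'i', 4->'r', 3->'e', 2->'h', 1->'n', 0->'i'), giving 'ecnatirehni'.

'ecnatirehni'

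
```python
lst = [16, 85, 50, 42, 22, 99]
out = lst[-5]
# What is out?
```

lst has length 6. Negative index -5 maps to positive index 6 + (-5) = 1. lst[1] = 85.

85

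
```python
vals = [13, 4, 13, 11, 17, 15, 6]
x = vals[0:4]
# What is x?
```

vals has length 7. The slice vals[0:4] selects indices [0, 1, 2, 3] (0->13, 1->4, 2->13, 3->11), giving [13, 4, 13, 11].

[13, 4, 13, 11]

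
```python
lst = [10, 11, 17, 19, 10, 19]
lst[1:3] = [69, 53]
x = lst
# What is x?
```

lst starts as [10, 11, 17, 19, 10, 19] (length 6). The slice lst[1:3] covers indices [1, 2] with values [11, 17]. Replacing that slice with [69, 53] (same length) produces [10, 69, 53, 19, 10, 19].

[10, 69, 53, 19, 10, 19]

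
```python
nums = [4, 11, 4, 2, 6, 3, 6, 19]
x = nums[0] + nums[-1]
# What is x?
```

nums has length 8. nums[0] = 4.
nums has length 8. Negative index -1 maps to positive index 8 + (-1) = 7. nums[7] = 19.
Sum: 4 + 19 = 23.

23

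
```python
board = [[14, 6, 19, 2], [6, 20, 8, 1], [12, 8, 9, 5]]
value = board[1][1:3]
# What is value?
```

board[1] = [6, 20, 8, 1]. board[1] has length 4. The slice board[1][1:3] selects indices [1, 2] (1->20, 2->8), giving [20, 8].

[20, 8]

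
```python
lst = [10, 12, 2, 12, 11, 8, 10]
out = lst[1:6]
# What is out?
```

lst has length 7. The slice lst[1:6] selects indices [1, 2, 3, 4, 5] (1->12, 2->2, 3->12, 4->11, 5->8), giving [12, 2, 12, 11, 8].

[12, 2, 12, 11, 8]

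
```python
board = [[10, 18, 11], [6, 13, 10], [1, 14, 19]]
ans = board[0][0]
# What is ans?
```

board[0] = [10, 18, 11]. Taking column 0 of that row yields 10.

10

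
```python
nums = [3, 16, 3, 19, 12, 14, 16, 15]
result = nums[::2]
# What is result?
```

nums has length 8. The slice nums[::2] selects indices [0, 2, 4, 6] (0->3, 2->3, 4->12, 6->16), giving [3, 3, 12, 16].

[3, 3, 12, 16]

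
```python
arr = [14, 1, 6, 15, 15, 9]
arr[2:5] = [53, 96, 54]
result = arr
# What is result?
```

arr starts as [14, 1, 6, 15, 15, 9] (length 6). The slice arr[2:5] covers indices [2, 3, 4] with values [6, 15, 15]. Replacing that slice with [53, 96, 54] (same length) produces [14, 1, 53, 96, 54, 9].

[14, 1, 53, 96, 54, 9]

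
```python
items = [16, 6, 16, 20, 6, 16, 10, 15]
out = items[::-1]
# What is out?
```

items has length 8. The slice items[::-1] selects indices [7, 6, 5, 4, 3, 2, 1, 0] (7->15, 6->10, 5->16, 4->6, 3->20, 2->16, 1->6, 0->16), giving [15, 10, 16, 6, 20, 16, 6, 16].

[15, 10, 16, 6, 20, 16, 6, 16]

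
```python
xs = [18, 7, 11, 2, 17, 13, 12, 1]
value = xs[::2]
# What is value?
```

xs has length 8. The slice xs[::2] selects indices [0, 2, 4, 6] (0->18, 2->11, 4->17, 6->12), giving [18, 11, 17, 12].

[18, 11, 17, 12]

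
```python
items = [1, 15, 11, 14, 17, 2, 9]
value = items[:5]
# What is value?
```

items has length 7. The slice items[:5] selects indices [0, 1, 2, 3, 4] (0->1, 1->15, 2->11, 3->14, 4->17), giving [1, 15, 11, 14, 17].

[1, 15, 11, 14, 17]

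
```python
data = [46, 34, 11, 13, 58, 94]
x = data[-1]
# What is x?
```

data has length 6. Negative index -1 maps to positive index 6 + (-1) = 5. data[5] = 94.

94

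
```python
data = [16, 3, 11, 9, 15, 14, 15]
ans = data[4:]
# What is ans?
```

data has length 7. The slice data[4:] selects indices [4, 5, 6] (4->15, 5->14, 6->15), giving [15, 14, 15].

[15, 14, 15]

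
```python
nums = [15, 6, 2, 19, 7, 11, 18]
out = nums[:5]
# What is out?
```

nums has length 7. The slice nums[:5] selects indices [0, 1, 2, 3, 4] (0->15, 1->6, 2->2, 3->19, 4->7), giving [15, 6, 2, 19, 7].

[15, 6, 2, 19, 7]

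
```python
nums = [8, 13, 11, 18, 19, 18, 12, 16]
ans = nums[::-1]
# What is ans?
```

nums has length 8. The slice nums[::-1] selects indices [7, 6, 5, 4, 3, 2, 1, 0] (7->16, 6->12, 5->18, 4->19, 3->18, 2->11, 1->13, 0->8), giving [16, 12, 18, 19, 18, 11, 13, 8].

[16, 12, 18, 19, 18, 11, 13, 8]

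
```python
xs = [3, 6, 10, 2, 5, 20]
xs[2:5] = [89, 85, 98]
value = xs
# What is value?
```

xs starts as [3, 6, 10, 2, 5, 20] (length 6). The slice xs[2:5] covers indices [2, 3, 4] with values [10, 2, 5]. Replacing that slice with [89, 85, 98] (same length) produces [3, 6, 89, 85, 98, 20].

[3, 6, 89, 85, 98, 20]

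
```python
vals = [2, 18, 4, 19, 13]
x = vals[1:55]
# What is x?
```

vals has length 5. The slice vals[1:55] selects indices [1, 2, 3, 4] (1->18, 2->4, 3->19, 4->13), giving [18, 4, 19, 13].

[18, 4, 19, 13]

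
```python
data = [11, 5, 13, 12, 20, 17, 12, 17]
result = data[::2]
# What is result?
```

data has length 8. The slice data[::2] selects indices [0, 2, 4, 6] (0->11, 2->13, 4->20, 6->12), giving [11, 13, 20, 12].

[11, 13, 20, 12]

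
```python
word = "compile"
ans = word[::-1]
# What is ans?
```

word has length 7. The slice word[::-1] selects indices [6, 5, 4, 3, 2, 1, 0] (6->'e', 5->'l', 4->'i', 3->'p', 2->'m', 1->'o', 0->'c'), giving 'elipmoc'.

'elipmoc'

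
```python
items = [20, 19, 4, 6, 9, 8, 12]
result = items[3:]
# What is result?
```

items has length 7. The slice items[3:] selects indices [3, 4, 5, 6] (3->6, 4->9, 5->8, 6->12), giving [6, 9, 8, 12].

[6, 9, 8, 12]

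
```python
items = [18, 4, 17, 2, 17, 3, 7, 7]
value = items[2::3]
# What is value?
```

items has length 8. The slice items[2::3] selects indices [2, 5] (2->17, 5->3), giving [17, 3].

[17, 3]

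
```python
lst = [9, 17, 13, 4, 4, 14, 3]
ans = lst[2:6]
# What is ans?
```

lst has length 7. The slice lst[2:6] selects indices [2, 3, 4, 5] (2->13, 3->4, 4->4, 5->14), giving [13, 4, 4, 14].

[13, 4, 4, 14]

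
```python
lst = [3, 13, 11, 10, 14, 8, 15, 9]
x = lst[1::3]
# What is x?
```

lst has length 8. The slice lst[1::3] selects indices [1, 4, 7] (1->13, 4->14, 7->9), giving [13, 14, 9].

[13, 14, 9]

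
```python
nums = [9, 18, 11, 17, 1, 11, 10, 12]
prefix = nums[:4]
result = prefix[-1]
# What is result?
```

nums has length 8. The slice nums[:4] selects indices [0, 1, 2, 3] (0->9, 1->18, 2->11, 3->17), giving [9, 18, 11, 17]. So prefix = [9, 18, 11, 17]. Then prefix[-1] = 17.

17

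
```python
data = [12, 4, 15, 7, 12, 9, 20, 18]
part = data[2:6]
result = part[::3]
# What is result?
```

data has length 8. The slice data[2:6] selects indices [2, 3, 4, 5] (2->15, 3->7, 4->12, 5->9), giving [15, 7, 12, 9]. So part = [15, 7, 12, 9]. part has length 4. The slice part[::3] selects indices [0, 3] (0->15, 3->9), giving [15, 9].

[15, 9]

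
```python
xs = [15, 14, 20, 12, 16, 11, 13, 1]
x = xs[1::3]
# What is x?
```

xs has length 8. The slice xs[1::3] selects indices [1, 4, 7] (1->14, 4->16, 7->1), giving [14, 16, 1].

[14, 16, 1]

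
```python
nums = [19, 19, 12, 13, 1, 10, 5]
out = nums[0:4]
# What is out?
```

nums has length 7. The slice nums[0:4] selects indices [0, 1, 2, 3] (0->19, 1->19, 2->12, 3->13), giving [19, 19, 12, 13].

[19, 19, 12, 13]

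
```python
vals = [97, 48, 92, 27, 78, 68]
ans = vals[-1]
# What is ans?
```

vals has length 6. Negative index -1 maps to positive index 6 + (-1) = 5. vals[5] = 68.

68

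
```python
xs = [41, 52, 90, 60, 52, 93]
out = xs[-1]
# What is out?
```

xs has length 6. Negative index -1 maps to positive index 6 + (-1) = 5. xs[5] = 93.

93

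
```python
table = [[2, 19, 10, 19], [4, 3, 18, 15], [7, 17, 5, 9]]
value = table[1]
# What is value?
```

table has 3 rows. Row 1 is [4, 3, 18, 15].

[4, 3, 18, 15]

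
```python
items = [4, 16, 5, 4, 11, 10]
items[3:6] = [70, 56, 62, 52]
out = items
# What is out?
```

items starts as [4, 16, 5, 4, 11, 10] (length 6). The slice items[3:6] covers indices [3, 4, 5] with values [4, 11, 10]. Replacing that slice with [70, 56, 62, 52] (different length) produces [4, 16, 5, 70, 56, 62, 52].

[4, 16, 5, 70, 56, 62, 52]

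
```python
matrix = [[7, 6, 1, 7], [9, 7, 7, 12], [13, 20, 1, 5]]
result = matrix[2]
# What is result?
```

matrix has 3 rows. Row 2 is [13, 20, 1, 5].

[13, 20, 1, 5]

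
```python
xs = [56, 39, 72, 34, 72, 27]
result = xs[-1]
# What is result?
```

xs has length 6. Negative index -1 maps to positive index 6 + (-1) = 5. xs[5] = 27.

27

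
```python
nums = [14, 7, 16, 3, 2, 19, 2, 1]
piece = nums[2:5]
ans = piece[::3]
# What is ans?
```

nums has length 8. The slice nums[2:5] selects indices [2, 3, 4] (2->16, 3->3, 4->2), giving [16, 3, 2]. So piece = [16, 3, 2]. piece has length 3. The slice piece[::3] selects indices [0] (0->16), giving [16].

[16]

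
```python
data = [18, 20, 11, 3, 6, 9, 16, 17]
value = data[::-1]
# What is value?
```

data has length 8. The slice data[::-1] selects indices [7, 6, 5, 4, 3, 2, 1, 0] (7->17, 6->16, 5->9, 4->6, 3->3, 2->11, 1->20, 0->18), giving [17, 16, 9, 6, 3, 11, 20, 18].

[17, 16, 9, 6, 3, 11, 20, 18]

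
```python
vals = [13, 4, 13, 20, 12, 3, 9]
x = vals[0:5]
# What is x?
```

vals has length 7. The slice vals[0:5] selects indices [0, 1, 2, 3, 4] (0->13, 1->4, 2->13, 3->20, 4->12), giving [13, 4, 13, 20, 12].

[13, 4, 13, 20, 12]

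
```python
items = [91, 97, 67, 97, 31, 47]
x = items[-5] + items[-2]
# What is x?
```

items has length 6. Negative index -5 maps to positive index 6 + (-5) = 1. items[1] = 97.
items has length 6. Negative index -2 maps to positive index 6 + (-2) = 4. items[4] = 31.
Sum: 97 + 31 = 128.

128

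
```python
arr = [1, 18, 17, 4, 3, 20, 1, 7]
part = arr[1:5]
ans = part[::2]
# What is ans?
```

arr has length 8. The slice arr[1:5] selects indices [1, 2, 3, 4] (1->18, 2->17, 3->4, 4->3), giving [18, 17, 4, 3]. So part = [18, 17, 4, 3]. part has length 4. The slice part[::2] selects indices [0, 2] (0->18, 2->4), giving [18, 4].

[18, 4]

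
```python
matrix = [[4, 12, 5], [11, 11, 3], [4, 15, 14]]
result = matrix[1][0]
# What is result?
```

matrix[1] = [11, 11, 3]. Taking column 0 of that row yields 11.

11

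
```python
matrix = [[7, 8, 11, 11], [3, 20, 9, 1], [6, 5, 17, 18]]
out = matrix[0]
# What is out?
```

matrix has 3 rows. Row 0 is [7, 8, 11, 11].

[7, 8, 11, 11]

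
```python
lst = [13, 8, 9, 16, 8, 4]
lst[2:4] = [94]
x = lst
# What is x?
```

lst starts as [13, 8, 9, 16, 8, 4] (length 6). The slice lst[2:4] covers indices [2, 3] with values [9, 16]. Replacing that slice with [94] (different length) produces [13, 8, 94, 8, 4].

[13, 8, 94, 8, 4]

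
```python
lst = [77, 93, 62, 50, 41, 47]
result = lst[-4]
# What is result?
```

lst has length 6. Negative index -4 maps to positive index 6 + (-4) = 2. lst[2] = 62.

62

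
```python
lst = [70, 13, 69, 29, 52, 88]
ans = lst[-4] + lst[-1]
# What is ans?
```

lst has length 6. Negative index -4 maps to positive index 6 + (-4) = 2. lst[2] = 69.
lst has length 6. Negative index -1 maps to positive index 6 + (-1) = 5. lst[5] = 88.
Sum: 69 + 88 = 157.

157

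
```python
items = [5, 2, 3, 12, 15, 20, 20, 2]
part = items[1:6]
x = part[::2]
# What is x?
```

items has length 8. The slice items[1:6] selects indices [1, 2, 3, 4, 5] (1->2, 2->3, 3->12, 4->15, 5->20), giving [2, 3, 12, 15, 20]. So part = [2, 3, 12, 15, 20]. part has length 5. The slice part[::2] selects indices [0, 2, 4] (0->2, 2->12, 4->20), giving [2, 12, 20].

[2, 12, 20]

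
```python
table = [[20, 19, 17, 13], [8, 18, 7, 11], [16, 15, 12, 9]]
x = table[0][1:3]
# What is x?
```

table[0] = [20, 19, 17, 13]. table[0] has length 4. The slice table[0][1:3] selects indices [1, 2] (1->19, 2->17), giving [19, 17].

[19, 17]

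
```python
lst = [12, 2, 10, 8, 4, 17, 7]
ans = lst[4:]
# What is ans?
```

lst has length 7. The slice lst[4:] selects indices [4, 5, 6] (4->4, 5->17, 6->7), giving [4, 17, 7].

[4, 17, 7]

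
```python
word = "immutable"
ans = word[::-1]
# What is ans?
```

word has length 9. The slice word[::-1] selects indices [8, 7, 6, 5, 4, 3, 2, 1, 0] (8->'e', 7->'l', 6->'b', 5->'a', 4->'t', 3->'u', 2->'m', 1->'m', 0->'i'), giving 'elbatummi'.

'elbatummi'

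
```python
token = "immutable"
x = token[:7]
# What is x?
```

token has length 9. The slice token[:7] selects indices [0, 1, 2, 3, 4, 5, 6] (0->'i', 1->'m', 2->'m', 3->'u', 4->'t', 5->'a', 6->'b'), giving 'immutab'.

'immutab'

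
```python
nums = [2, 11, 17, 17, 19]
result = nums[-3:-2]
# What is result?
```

nums has length 5. The slice nums[-3:-2] selects indices [2] (2->17), giving [17].

[17]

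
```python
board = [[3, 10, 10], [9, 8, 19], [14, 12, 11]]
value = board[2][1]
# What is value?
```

board[2] = [14, 12, 11]. Taking column 1 of that row yields 12.

12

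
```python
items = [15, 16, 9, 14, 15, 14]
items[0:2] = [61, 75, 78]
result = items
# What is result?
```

items starts as [15, 16, 9, 14, 15, 14] (length 6). The slice items[0:2] covers indices [0, 1] with values [15, 16]. Replacing that slice with [61, 75, 78] (different length) produces [61, 75, 78, 9, 14, 15, 14].

[61, 75, 78, 9, 14, 15, 14]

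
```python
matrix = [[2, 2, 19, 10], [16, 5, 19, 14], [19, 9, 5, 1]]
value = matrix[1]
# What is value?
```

matrix has 3 rows. Row 1 is [16, 5, 19, 14].

[16, 5, 19, 14]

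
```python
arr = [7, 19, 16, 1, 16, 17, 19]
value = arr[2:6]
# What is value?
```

arr has length 7. The slice arr[2:6] selects indices [2, 3, 4, 5] (2->16, 3->1, 4->16, 5->17), giving [16, 1, 16, 17].

[16, 1, 16, 17]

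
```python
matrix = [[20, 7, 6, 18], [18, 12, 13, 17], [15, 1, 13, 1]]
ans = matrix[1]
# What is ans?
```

matrix has 3 rows. Row 1 is [18, 12, 13, 17].

[18, 12, 13, 17]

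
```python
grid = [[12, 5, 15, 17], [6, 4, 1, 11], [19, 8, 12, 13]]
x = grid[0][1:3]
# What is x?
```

grid[0] = [12, 5, 15, 17]. grid[0] has length 4. The slice grid[0][1:3] selects indices [1, 2] (1->5, 2->15), giving [5, 15].

[5, 15]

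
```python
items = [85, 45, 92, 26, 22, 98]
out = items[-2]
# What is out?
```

items has length 6. Negative index -2 maps to positive index 6 + (-2) = 4. items[4] = 22.

22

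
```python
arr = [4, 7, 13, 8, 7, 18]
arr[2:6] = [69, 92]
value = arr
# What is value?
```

arr starts as [4, 7, 13, 8, 7, 18] (length 6). The slice arr[2:6] covers indices [2, 3, 4, 5] with values [13, 8, 7, 18]. Replacing that slice with [69, 92] (different length) produces [4, 7, 69, 92].

[4, 7, 69, 92]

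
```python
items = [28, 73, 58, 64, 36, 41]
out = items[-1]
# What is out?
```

items has length 6. Negative index -1 maps to positive index 6 + (-1) = 5. items[5] = 41.

41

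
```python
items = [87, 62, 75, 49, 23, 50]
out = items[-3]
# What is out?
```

items has length 6. Negative index -3 maps to positive index 6 + (-3) = 3. items[3] = 49.

49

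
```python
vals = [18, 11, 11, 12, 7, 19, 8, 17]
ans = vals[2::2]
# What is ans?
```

vals has length 8. The slice vals[2::2] selects indices [2, 4, 6] (2->11, 4->7, 6->8), giving [11, 7, 8].

[11, 7, 8]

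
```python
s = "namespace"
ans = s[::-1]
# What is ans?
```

s has length 9. The slice s[::-1] selects indices [8, 7, 6, 5, 4, 3, 2, 1, 0] (8->'e', 7->'c', 6->'a', 5->'p', 4->'s', 3->'e', 2->'m', 1->'a', 0->'n'), giving 'ecapseman'.

'ecapseman'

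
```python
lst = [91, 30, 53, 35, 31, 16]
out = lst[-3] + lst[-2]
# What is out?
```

lst has length 6. Negative index -3 maps to positive index 6 + (-3) = 3. lst[3] = 35.
lst has length 6. Negative index -2 maps to positive index 6 + (-2) = 4. lst[4] = 31.
Sum: 35 + 31 = 66.

66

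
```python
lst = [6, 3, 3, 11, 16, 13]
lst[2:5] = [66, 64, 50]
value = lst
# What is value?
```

lst starts as [6, 3, 3, 11, 16, 13] (length 6). The slice lst[2:5] covers indices [2, 3, 4] with values [3, 11, 16]. Replacing that slice with [66, 64, 50] (same length) produces [6, 3, 66, 64, 50, 13].

[6, 3, 66, 64, 50, 13]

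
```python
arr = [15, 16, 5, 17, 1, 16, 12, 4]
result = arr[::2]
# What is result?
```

arr has length 8. The slice arr[::2] selects indices [0, 2, 4, 6] (0->15, 2->5, 4->1, 6->12), giving [15, 5, 1, 12].

[15, 5, 1, 12]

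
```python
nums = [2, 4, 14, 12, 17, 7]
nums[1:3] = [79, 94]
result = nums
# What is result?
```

nums starts as [2, 4, 14, 12, 17, 7] (length 6). The slice nums[1:3] covers indices [1, 2] with values [4, 14]. Replacing that slice with [79, 94] (same length) produces [2, 79, 94, 12, 17, 7].

[2, 79, 94, 12, 17, 7]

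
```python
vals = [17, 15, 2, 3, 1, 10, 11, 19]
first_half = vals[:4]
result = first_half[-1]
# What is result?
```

vals has length 8. The slice vals[:4] selects indices [0, 1, 2, 3] (0->17, 1->15, 2->2, 3->3), giving [17, 15, 2, 3]. So first_half = [17, 15, 2, 3]. Then first_half[-1] = 3.

3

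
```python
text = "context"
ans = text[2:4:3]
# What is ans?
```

text has length 7. The slice text[2:4:3] selects indices [2] (2->'n'), giving 'n'.

'n'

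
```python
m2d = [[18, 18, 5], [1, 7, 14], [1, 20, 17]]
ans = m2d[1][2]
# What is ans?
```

m2d[1] = [1, 7, 14]. Taking column 2 of that row yields 14.

14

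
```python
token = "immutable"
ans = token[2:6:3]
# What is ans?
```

token has length 9. The slice token[2:6:3] selects indices [2, 5] (2->'m', 5->'a'), giving 'ma'.

'ma'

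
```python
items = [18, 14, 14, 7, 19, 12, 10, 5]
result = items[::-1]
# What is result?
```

items has length 8. The slice items[::-1] selects indices [7, 6, 5, 4, 3, 2, 1, 0] (7->5, 6->10, 5->12, 4->19, 3->7, 2->14, 1->14, 0->18), giving [5, 10, 12, 19, 7, 14, 14, 18].

[5, 10, 12, 19, 7, 14, 14, 18]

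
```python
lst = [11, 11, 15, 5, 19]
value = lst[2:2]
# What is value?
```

lst has length 5. The slice lst[2:2] resolves to an empty index range, so the result is [].

[]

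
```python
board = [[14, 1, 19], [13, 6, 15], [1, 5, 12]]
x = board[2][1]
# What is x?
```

board[2] = [1, 5, 12]. Taking column 1 of that row yields 5.

5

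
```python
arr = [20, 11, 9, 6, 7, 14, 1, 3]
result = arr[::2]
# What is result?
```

arr has length 8. The slice arr[::2] selects indices [0, 2, 4, 6] (0->20, 2->9, 4->7, 6->1), giving [20, 9, 7, 1].

[20, 9, 7, 1]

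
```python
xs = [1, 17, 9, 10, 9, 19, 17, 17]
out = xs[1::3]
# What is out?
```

xs has length 8. The slice xs[1::3] selects indices [1, 4, 7] (1->17, 4->9, 7->17), giving [17, 9, 17].

[17, 9, 17]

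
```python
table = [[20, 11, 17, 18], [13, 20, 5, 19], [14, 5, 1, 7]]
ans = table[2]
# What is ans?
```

table has 3 rows. Row 2 is [14, 5, 1, 7].

[14, 5, 1, 7]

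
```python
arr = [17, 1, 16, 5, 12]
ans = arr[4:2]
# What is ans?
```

arr has length 5. The slice arr[4:2] resolves to an empty index range, so the result is [].

[]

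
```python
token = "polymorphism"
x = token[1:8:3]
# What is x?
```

token has length 12. The slice token[1:8:3] selects indices [1, 4, 7] (1->'o', 4->'m', 7->'p'), giving 'omp'.

'omp'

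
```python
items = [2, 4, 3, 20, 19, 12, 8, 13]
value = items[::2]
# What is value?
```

items has length 8. The slice items[::2] selects indices [0, 2, 4, 6] (0->2, 2->3, 4->19, 6->8), giving [2, 3, 19, 8].

[2, 3, 19, 8]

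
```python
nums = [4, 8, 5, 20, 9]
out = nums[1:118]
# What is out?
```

nums has length 5. The slice nums[1:118] selects indices [1, 2, 3, 4] (1->8, 2->5, 3->20, 4->9), giving [8, 5, 20, 9].

[8, 5, 20, 9]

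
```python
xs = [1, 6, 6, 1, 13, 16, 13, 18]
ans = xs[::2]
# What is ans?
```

xs has length 8. The slice xs[::2] selects indices [0, 2, 4, 6] (0->1, 2->6, 4->13, 6->13), giving [1, 6, 13, 13].

[1, 6, 13, 13]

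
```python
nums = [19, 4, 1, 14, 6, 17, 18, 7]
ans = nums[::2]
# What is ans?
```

nums has length 8. The slice nums[::2] selects indices [0, 2, 4, 6] (0->19, 2->1, 4->6, 6->18), giving [19, 1, 6, 18].

[19, 1, 6, 18]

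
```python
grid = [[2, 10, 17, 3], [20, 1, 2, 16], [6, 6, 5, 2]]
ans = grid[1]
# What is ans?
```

grid has 3 rows. Row 1 is [20, 1, 2, 16].

[20, 1, 2, 16]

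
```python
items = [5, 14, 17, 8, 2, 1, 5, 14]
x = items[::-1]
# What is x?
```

items has length 8. The slice items[::-1] selects indices [7, 6, 5, 4, 3, 2, 1, 0] (7->14, 6->5, 5->1, 4->2, 3->8, 2->17, 1->14, 0->5), giving [14, 5, 1, 2, 8, 17, 14, 5].

[14, 5, 1, 2, 8, 17, 14, 5]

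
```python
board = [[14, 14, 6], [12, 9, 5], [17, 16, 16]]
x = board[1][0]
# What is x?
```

board[1] = [12, 9, 5]. Taking column 0 of that row yields 12.

12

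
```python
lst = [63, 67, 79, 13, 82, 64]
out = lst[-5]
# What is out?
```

lst has length 6. Negative index -5 maps to positive index 6 + (-5) = 1. lst[1] = 67.

67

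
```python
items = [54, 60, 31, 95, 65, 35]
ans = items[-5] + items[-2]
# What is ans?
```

items has length 6. Negative index -5 maps to positive index 6 + (-5) = 1. items[1] = 60.
items has length 6. Negative index -2 maps to positive index 6 + (-2) = 4. items[4] = 65.
Sum: 60 + 65 = 125.

125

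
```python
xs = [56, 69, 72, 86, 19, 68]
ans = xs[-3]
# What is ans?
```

xs has length 6. Negative index -3 maps to positive index 6 + (-3) = 3. xs[3] = 86.

86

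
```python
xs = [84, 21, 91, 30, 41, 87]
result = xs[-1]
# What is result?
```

xs has length 6. Negative index -1 maps to positive index 6 + (-1) = 5. xs[5] = 87.

87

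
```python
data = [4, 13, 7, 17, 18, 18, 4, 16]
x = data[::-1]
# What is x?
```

data has length 8. The slice data[::-1] selects indices [7, 6, 5, 4, 3, 2, 1, 0] (7->16, 6->4, 5->18, 4->18, 3->17, 2->7, 1->13, 0->4), giving [16, 4, 18, 18, 17, 7, 13, 4].

[16, 4, 18, 18, 17, 7, 13, 4]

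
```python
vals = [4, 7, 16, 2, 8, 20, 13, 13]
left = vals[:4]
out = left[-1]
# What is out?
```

vals has length 8. The slice vals[:4] selects indices [0, 1, 2, 3] (0->4, 1->7, 2->16, 3->2), giving [4, 7, 16, 2]. So left = [4, 7, 16, 2]. Then left[-1] = 2.

2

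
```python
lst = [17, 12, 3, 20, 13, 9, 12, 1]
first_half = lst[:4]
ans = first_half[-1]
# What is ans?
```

lst has length 8. The slice lst[:4] selects indices [0, 1, 2, 3] (0->17, 1->12, 2->3, 3->20), giving [17, 12, 3, 20]. So first_half = [17, 12, 3, 20]. Then first_half[-1] = 20.

20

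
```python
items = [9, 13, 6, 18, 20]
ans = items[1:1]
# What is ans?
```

items has length 5. The slice items[1:1] resolves to an empty index range, so the result is [].

[]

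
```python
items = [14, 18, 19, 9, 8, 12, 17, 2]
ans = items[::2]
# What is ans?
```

items has length 8. The slice items[::2] selects indices [0, 2, 4, 6] (0->14, 2->19, 4->8, 6->17), giving [14, 19, 8, 17].

[14, 19, 8, 17]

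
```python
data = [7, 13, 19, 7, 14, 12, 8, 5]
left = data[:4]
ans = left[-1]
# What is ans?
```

data has length 8. The slice data[:4] selects indices [0, 1, 2, 3] (0->7, 1->13, 2->19, 3->7), giving [7, 13, 19, 7]. So left = [7, 13, 19, 7]. Then left[-1] = 7.

7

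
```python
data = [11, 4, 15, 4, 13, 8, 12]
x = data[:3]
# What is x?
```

data has length 7. The slice data[:3] selects indices [0, 1, 2] (0->11, 1->4, 2->15), giving [11, 4, 15].

[11, 4, 15]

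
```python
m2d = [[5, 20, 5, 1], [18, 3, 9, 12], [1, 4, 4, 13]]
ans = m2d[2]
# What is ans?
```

m2d has 3 rows. Row 2 is [1, 4, 4, 13].

[1, 4, 4, 13]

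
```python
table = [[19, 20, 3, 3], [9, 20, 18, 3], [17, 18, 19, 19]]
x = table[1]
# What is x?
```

table has 3 rows. Row 1 is [9, 20, 18, 3].

[9, 20, 18, 3]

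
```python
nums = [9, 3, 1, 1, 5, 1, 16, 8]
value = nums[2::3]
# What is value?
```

nums has length 8. The slice nums[2::3] selects indices [2, 5] (2->1, 5->1), giving [1, 1].

[1, 1]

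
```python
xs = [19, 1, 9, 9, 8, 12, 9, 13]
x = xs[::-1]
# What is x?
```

xs has length 8. The slice xs[::-1] selects indices [7, 6, 5, 4, 3, 2, 1, 0] (7->13, 6->9, 5->12, 4->8, 3->9, 2->9, 1->1, 0->19), giving [13, 9, 12, 8, 9, 9, 1, 19].

[13, 9, 12, 8, 9, 9, 1, 19]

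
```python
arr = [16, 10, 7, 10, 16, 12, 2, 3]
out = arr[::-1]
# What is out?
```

arr has length 8. The slice arr[::-1] selects indices [7, 6, 5, 4, 3, 2, 1, 0] (7->3, 6->2, 5->12, 4->16, 3->10, 2->7, 1->10, 0->16), giving [3, 2, 12, 16, 10, 7, 10, 16].

[3, 2, 12, 16, 10, 7, 10, 16]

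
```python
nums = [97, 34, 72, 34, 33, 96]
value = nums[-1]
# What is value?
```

nums has length 6. Negative index -1 maps to positive index 6 + (-1) = 5. nums[5] = 96.

96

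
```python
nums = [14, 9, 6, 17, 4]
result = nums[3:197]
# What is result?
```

nums has length 5. The slice nums[3:197] selects indices [3, 4] (3->17, 4->4), giving [17, 4].

[17, 4]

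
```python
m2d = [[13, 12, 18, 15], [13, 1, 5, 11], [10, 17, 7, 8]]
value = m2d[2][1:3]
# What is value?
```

m2d[2] = [10, 17, 7, 8]. m2d[2] has length 4. The slice m2d[2][1:3] selects indices [1, 2] (1->17, 2->7), giving [17, 7].

[17, 7]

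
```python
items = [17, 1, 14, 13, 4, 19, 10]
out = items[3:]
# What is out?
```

items has length 7. The slice items[3:] selects indices [3, 4, 5, 6] (3->13, 4->4, 5->19, 6->10), giving [13, 4, 19, 10].

[13, 4, 19, 10]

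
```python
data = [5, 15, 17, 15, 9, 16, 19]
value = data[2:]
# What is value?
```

data has length 7. The slice data[2:] selects indices [2, 3, 4, 5, 6] (2->17, 3->15, 4->9, 5->16, 6->19), giving [17, 15, 9, 16, 19].

[17, 15, 9, 16, 19]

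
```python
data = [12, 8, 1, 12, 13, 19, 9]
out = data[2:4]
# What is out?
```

data has length 7. The slice data[2:4] selects indices [2, 3] (2->1, 3->12), giving [1, 12].

[1, 12]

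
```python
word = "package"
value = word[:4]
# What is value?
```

word has length 7. The slice word[:4] selects indices [0, 1, 2, 3] (0->'p', 1->'a', 2->'c', 3->'k'), giving 'pack'.

'pack'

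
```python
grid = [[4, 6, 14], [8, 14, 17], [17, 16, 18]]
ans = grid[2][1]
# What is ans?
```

grid[2] = [17, 16, 18]. Taking column 1 of that row yields 16.

16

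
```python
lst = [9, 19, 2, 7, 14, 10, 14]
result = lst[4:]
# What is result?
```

lst has length 7. The slice lst[4:] selects indices [4, 5, 6] (4->14, 5->10, 6->14), giving [14, 10, 14].

[14, 10, 14]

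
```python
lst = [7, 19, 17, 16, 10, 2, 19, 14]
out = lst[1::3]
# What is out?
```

lst has length 8. The slice lst[1::3] selects indices [1, 4, 7] (1->19, 4->10, 7->14), giving [19, 10, 14].

[19, 10, 14]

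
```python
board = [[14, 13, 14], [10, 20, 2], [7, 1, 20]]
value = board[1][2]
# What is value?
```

board[1] = [10, 20, 2]. Taking column 2 of that row yields 2.

2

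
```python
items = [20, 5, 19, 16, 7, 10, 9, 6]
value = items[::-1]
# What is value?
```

items has length 8. The slice items[::-1] selects indices [7, 6, 5, 4, 3, 2, 1, 0] (7->6, 6->9, 5->10, 4->7, 3->16, 2->19, 1->5, 0->20), giving [6, 9, 10, 7, 16, 19, 5, 20].

[6, 9, 10, 7, 16, 19, 5, 20]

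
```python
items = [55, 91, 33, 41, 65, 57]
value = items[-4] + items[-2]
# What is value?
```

items has length 6. Negative index -4 maps to positive index 6 + (-4) = 2. items[2] = 33.
items has length 6. Negative index -2 maps to positive index 6 + (-2) = 4. items[4] = 65.
Sum: 33 + 65 = 98.

98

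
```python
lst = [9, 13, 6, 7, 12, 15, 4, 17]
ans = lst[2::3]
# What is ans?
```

lst has length 8. The slice lst[2::3] selects indices [2, 5] (2->6, 5->15), giving [6, 15].

[6, 15]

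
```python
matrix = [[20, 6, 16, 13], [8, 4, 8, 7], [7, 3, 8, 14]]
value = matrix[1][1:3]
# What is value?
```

matrix[1] = [8, 4, 8, 7]. matrix[1] has length 4. The slice matrix[1][1:3] selects indices [1, 2] (1->4, 2->8), giving [4, 8].

[4, 8]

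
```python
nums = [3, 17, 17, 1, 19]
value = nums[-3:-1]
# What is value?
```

nums has length 5. The slice nums[-3:-1] selects indices [2, 3] (2->17, 3->1), giving [17, 1].

[17, 1]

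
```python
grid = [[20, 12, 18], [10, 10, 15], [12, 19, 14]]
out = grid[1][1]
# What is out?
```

grid[1] = [10, 10, 15]. Taking column 1 of that row yields 10.

10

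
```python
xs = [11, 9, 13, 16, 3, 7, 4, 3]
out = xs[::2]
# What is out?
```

xs has length 8. The slice xs[::2] selects indices [0, 2, 4, 6] (0->11, 2->13, 4->3, 6->4), giving [11, 13, 3, 4].

[11, 13, 3, 4]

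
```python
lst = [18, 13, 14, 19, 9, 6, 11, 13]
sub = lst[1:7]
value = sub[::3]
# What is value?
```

lst has length 8. The slice lst[1:7] selects indices [1, 2, 3, 4, 5, 6] (1->13, 2->14, 3->19, 4->9, 5->6, 6->11), giving [13, 14, 19, 9, 6, 11]. So sub = [13, 14, 19, 9, 6, 11]. sub has length 6. The slice sub[::3] selects indices [0, 3] (0->13, 3->9), giving [13, 9].

[13, 9]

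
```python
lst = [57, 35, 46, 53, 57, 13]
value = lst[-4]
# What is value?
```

lst has length 6. Negative index -4 maps to positive index 6 + (-4) = 2. lst[2] = 46.

46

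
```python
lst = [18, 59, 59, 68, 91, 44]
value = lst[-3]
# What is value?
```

lst has length 6. Negative index -3 maps to positive index 6 + (-3) = 3. lst[3] = 68.

68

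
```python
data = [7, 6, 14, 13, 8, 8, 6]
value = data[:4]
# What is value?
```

data has length 7. The slice data[:4] selects indices [0, 1, 2, 3] (0->7, 1->6, 2->14, 3->13), giving [7, 6, 14, 13].

[7, 6, 14, 13]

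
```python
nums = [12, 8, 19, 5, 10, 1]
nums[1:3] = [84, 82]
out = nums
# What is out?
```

nums starts as [12, 8, 19, 5, 10, 1] (length 6). The slice nums[1:3] covers indices [1, 2] with values [8, 19]. Replacing that slice with [84, 82] (same length) produces [12, 84, 82, 5, 10, 1].

[12, 84, 82, 5, 10, 1]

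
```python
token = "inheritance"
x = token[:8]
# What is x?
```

token has length 11. The slice token[:8] selects indices [0, 1, 2, 3, 4, 5, 6, 7] (0->'i', 1->'n', 2->'h', 3->'e', 4->'r', 5->'i', 6->'t', 7->'a'), giving 'inherita'.

'inherita'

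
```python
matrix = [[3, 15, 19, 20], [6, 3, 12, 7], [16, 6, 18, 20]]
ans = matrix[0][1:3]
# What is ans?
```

matrix[0] = [3, 15, 19, 20]. matrix[0] has length 4. The slice matrix[0][1:3] selects indices [1, 2] (1->15, 2->19), giving [15, 19].

[15, 19]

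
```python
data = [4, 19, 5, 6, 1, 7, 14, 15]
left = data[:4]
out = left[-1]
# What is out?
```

data has length 8. The slice data[:4] selects indices [0, 1, 2, 3] (0->4, 1->19, 2->5, 3->6), giving [4, 19, 5, 6]. So left = [4, 19, 5, 6]. Then left[-1] = 6.

6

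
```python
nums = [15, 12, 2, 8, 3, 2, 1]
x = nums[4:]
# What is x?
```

nums has length 7. The slice nums[4:] selects indices [4, 5, 6] (4->3, 5->2, 6->1), giving [3, 2, 1].

[3, 2, 1]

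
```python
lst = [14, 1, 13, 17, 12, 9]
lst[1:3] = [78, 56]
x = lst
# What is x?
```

lst starts as [14, 1, 13, 17, 12, 9] (length 6). The slice lst[1:3] covers indices [1, 2] with values [1, 13]. Replacing that slice with [78, 56] (same length) produces [14, 78, 56, 17, 12, 9].

[14, 78, 56, 17, 12, 9]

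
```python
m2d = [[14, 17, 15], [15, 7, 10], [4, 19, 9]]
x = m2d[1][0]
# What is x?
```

m2d[1] = [15, 7, 10]. Taking column 0 of that row yields 15.

15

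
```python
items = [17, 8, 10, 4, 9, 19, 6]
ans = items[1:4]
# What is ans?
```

items has length 7. The slice items[1:4] selects indices [1, 2, 3] (1->8, 2->10, 3->4), giving [8, 10, 4].

[8, 10, 4]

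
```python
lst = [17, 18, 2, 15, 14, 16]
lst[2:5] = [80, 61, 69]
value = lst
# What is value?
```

lst starts as [17, 18, 2, 15, 14, 16] (length 6). The slice lst[2:5] covers indices [2, 3, 4] with values [2, 15, 14]. Replacing that slice with [80, 61, 69] (same length) produces [17, 18, 80, 61, 69, 16].

[17, 18, 80, 61, 69, 16]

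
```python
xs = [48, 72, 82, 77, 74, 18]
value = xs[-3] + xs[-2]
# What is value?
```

xs has length 6. Negative index -3 maps to positive index 6 + (-3) = 3. xs[3] = 77.
xs has length 6. Negative index -2 maps to positive index 6 + (-2) = 4. xs[4] = 74.
Sum: 77 + 74 = 151.

151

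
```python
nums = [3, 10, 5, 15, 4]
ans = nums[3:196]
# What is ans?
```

nums has length 5. The slice nums[3:196] selects indices [3, 4] (3->15, 4->4), giving [15, 4].

[15, 4]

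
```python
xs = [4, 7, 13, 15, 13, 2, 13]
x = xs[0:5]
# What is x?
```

xs has length 7. The slice xs[0:5] selects indices [0, 1, 2, 3, 4] (0->4, 1->7, 2->13, 3->15, 4->13), giving [4, 7, 13, 15, 13].

[4, 7, 13, 15, 13]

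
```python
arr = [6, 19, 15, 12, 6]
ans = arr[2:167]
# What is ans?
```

arr has length 5. The slice arr[2:167] selects indices [2, 3, 4] (2->15, 3->12, 4->6), giving [15, 12, 6].

[15, 12, 6]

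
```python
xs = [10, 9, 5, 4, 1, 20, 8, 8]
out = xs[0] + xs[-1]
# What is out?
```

xs has length 8. xs[0] = 10.
xs has length 8. Negative index -1 maps to positive index 8 + (-1) = 7. xs[7] = 8.
Sum: 10 + 8 = 18.

18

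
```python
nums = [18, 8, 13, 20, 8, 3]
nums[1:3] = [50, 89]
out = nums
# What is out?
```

nums starts as [18, 8, 13, 20, 8, 3] (length 6). The slice nums[1:3] covers indices [1, 2] with values [8, 13]. Replacing that slice with [50, 89] (same length) produces [18, 50, 89, 20, 8, 3].

[18, 50, 89, 20, 8, 3]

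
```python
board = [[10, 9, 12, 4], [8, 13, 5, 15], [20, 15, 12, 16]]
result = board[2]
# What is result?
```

board has 3 rows. Row 2 is [20, 15, 12, 16].

[20, 15, 12, 16]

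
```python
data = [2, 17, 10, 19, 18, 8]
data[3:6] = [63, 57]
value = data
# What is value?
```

data starts as [2, 17, 10, 19, 18, 8] (length 6). The slice data[3:6] covers indices [3, 4, 5] with values [19, 18, 8]. Replacing that slice with [63, 57] (different length) produces [2, 17, 10, 63, 57].

[2, 17, 10, 63, 57]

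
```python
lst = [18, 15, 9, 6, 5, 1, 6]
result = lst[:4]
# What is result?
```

lst has length 7. The slice lst[:4] selects indices [0, 1, 2, 3] (0->18, 1->15, 2->9, 3->6), giving [18, 15, 9, 6].

[18, 15, 9, 6]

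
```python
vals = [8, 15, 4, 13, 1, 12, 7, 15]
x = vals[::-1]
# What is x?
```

vals has length 8. The slice vals[::-1] selects indices [7, 6, 5, 4, 3, 2, 1, 0] (7->15, 6->7, 5->12, 4->1, 3->13, 2->4, 1->15, 0->8), giving [15, 7, 12, 1, 13, 4, 15, 8].

[15, 7, 12, 1, 13, 4, 15, 8]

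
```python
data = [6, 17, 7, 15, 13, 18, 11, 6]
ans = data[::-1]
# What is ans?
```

data has length 8. The slice data[::-1] selects indices [7, 6, 5, 4, 3, 2, 1, 0] (7->6, 6->11, 5->18, 4->13, 3->15, 2->7, 1->17, 0->6), giving [6, 11, 18, 13, 15, 7, 17, 6].

[6, 11, 18, 13, 15, 7, 17, 6]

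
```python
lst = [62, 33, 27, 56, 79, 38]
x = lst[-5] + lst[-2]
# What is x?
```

lst has length 6. Negative index -5 maps to positive index 6 + (-5) = 1. lst[1] = 33.
lst has length 6. Negative index -2 maps to positive index 6 + (-2) = 4. lst[4] = 79.
Sum: 33 + 79 = 112.

112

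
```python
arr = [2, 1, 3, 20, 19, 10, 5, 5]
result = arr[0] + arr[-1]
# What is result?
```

arr has length 8. arr[0] = 2.
arr has length 8. Negative index -1 maps to positive index 8 + (-1) = 7. arr[7] = 5.
Sum: 2 + 5 = 7.

7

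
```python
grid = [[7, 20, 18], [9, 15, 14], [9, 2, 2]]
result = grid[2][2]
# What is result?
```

grid[2] = [9, 2, 2]. Taking column 2 of that row yields 2.

2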